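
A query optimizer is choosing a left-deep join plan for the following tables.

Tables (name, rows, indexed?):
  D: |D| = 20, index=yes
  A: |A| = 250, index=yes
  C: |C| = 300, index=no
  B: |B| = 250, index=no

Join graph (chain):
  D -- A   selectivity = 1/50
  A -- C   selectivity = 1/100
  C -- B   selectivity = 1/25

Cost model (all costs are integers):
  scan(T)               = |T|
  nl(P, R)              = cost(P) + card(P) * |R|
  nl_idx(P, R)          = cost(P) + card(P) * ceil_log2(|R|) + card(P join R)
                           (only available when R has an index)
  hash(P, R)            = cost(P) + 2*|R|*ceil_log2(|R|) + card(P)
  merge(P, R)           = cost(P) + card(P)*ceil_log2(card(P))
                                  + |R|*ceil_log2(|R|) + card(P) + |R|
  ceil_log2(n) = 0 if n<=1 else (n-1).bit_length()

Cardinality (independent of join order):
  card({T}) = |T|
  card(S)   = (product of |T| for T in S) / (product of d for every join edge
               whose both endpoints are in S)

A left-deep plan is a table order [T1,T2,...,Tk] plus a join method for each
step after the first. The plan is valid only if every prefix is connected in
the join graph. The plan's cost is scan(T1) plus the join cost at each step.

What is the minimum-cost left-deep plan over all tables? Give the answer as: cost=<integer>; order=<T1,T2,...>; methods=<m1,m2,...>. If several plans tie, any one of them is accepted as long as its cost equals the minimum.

Selinger DP (subsets sized 1..n):
  {D}: scan cost=20, card=20
  {A}: scan cost=250, card=250
  {C}: scan cost=300, card=300
  {B}: scan cost=250, card=250
  {AD}: card=100; try (A,nl_idx)→280, (D,hash)→700, (D,nl_idx)→1600, (A,merge)→2390, (D,merge)→2620, (A,hash)→4040 …(+2); best=280 via (A,nl_idx)
  {AC}: card=750; try (A,nl_idx)→3450, (A,hash)→4600, (C,merge)→5500, (A,merge)→5550, (C,hash)→5900, (C,nl)→75250 …(+1); best=3450 via (A,nl_idx)
  {BC}: card=3000; try (B,hash)→4600, (C,merge)→5500, (B,merge)→5550, (C,hash)→5900, (C,nl)→75250, (B,nl)→75300; best=4600 via (B,hash)
  {ACD}: card=300; try (C,merge)→4080, (D,hash)→4400, (C,hash)→5780, (D,nl_idx)→7500, (D,merge)→11820, (D,nl)→18450 …(+1); best=4080 via (C,merge)
  {ABC}: card=7500; try (B,hash)→8200, (A,hash)→11600, (B,merge)→13950, (A,nl_idx)→36100, (A,merge)→45850, (B,nl)→190950 …(+1); best=8200 via (B,hash)
  {ABCD}: card=3000; try (B,hash)→8380, (B,merge)→9330, (D,hash)→15900, (D,nl_idx)→48700, (B,nl)→79080, (D,merge)→113320 …(+1); best=8380 via (B,hash)

cost=8380; order=D,A,C,B; methods=nl_idx,merge,hash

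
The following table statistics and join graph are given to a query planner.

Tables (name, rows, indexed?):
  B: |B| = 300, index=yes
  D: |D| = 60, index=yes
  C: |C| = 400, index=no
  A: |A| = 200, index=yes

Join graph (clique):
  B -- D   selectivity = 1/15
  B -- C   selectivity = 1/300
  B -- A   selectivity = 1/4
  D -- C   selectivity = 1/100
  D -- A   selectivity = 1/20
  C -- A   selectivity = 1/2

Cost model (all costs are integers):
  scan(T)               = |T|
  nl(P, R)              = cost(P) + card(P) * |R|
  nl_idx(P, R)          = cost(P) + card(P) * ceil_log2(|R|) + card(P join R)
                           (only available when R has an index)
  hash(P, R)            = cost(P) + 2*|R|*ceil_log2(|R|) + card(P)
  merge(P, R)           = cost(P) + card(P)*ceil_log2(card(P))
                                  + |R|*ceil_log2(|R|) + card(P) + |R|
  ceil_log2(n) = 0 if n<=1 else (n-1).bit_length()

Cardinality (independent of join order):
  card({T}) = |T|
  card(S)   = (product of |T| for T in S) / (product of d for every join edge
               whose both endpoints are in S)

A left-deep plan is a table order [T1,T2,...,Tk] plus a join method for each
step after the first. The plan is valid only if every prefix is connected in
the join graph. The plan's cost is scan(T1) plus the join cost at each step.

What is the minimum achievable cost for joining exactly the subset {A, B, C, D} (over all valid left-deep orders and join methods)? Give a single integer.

3844

Selinger DP over subsets of {A,B,C,D}:
  {B}: scan cost=300, card=300
  {D}: scan cost=60, card=60
  {C}: scan cost=400, card=400
  {A}: scan cost=200, card=200
  {BD}: card=1200; try (D,hash)→1320, (B,nl_idx)→1800, (D,nl_idx)→3300, (B,merge)→3480, (D,merge)→3720, (B,hash)→5520 …(+2); best=1320 via (D,hash)
  {BC}: card=400; try (B,nl_idx)→4400, (B,hash)→6200, (C,merge)→7300, (B,merge)→7400, (C,hash)→7800, (C,nl)→120300 …(+1); best=4400 via (B,nl_idx)
  {AB}: card=15000; try (A,hash)→3800, (B,merge)→5000, (A,merge)→5100, (B,hash)→5800, (B,nl_idx)→17000, (A,nl_idx)→17700 …(+2); best=3800 via (A,hash)
  {CD}: card=240; try (D,hash)→1520, (D,nl_idx)→3040, (C,merge)→4480, (D,merge)→4820, (C,hash)→7320, (C,nl)→24060 …(+1); best=1520 via (D,hash)
  {AD}: card=600; try (D,hash)→1120, (A,nl_idx)→1140, (D,nl_idx)→2000, (A,merge)→2280, (D,merge)→2420, (A,hash)→3320 …(+2); best=1120 via (D,hash)
  {AC}: card=40000; try (A,hash)→4000, (C,merge)→6000, (A,merge)→6200, (C,hash)→7600, (A,nl_idx)→43600, (C,nl)→80200 …(+1); best=4000 via (A,hash)
  {BCD}: card=16; try (B,nl_idx)→3696, (D,hash)→5520, (B,merge)→6680, (D,nl_idx)→6816, (B,hash)→7160, (D,merge)→8820 …(+5); best=3696 via (B,nl_idx)
  {ABD}: card=3000; try (A,hash)→5720, (B,hash)→7120, (B,nl_idx)→9520, (B,merge)→10720, (A,nl_idx)→13920, (A,merge)→17520 …(+6); best=5720 via (A,hash)
  {ABC}: card=10000; try (A,hash)→8000, (A,merge)→10200, (A,nl_idx)→17600, (C,hash)→26000, (B,hash)→49400, (A,nl)→84400 …(+5); best=8000 via (A,hash)
  {ACD}: card=1200; try (A,nl_idx)→4640, (A,hash)→4960, (A,merge)→5480, (C,hash)→8920, (C,merge)→11720, (D,hash)→44720 …(+5); best=4640 via (A,nl_idx)
  {ABCD}: card=20; try (A,nl_idx)→3844, (A,merge)→5576, (A,nl)→6896, (A,hash)→6912, (B,hash)→11240, (B,nl_idx)→15460 …(+9); best=3844 via (A,nl_idx)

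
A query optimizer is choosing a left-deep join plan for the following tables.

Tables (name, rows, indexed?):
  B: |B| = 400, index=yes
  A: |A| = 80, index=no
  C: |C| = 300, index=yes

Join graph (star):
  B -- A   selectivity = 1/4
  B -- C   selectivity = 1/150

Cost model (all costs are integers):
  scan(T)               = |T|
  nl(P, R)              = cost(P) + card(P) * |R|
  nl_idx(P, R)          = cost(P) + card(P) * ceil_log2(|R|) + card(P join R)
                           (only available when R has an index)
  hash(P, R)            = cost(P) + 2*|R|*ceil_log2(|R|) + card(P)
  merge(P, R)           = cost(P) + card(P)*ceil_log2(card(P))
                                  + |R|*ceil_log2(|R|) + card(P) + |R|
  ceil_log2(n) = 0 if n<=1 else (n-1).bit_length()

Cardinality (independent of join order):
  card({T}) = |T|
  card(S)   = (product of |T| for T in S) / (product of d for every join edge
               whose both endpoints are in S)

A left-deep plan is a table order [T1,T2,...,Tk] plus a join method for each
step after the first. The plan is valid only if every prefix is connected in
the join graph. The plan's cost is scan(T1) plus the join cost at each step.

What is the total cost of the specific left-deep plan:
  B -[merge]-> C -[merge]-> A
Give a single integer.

step 1: scan B: cost=400, card=400
step 2: join C via merge
    card(P join C) = 400*300/(150) = 800
    cost = 400 + 400*9 + 300*9 + 400 + 300 = 7400
step 3: join A via merge
    card(P join A) = 800*80/(4) = 16000
    cost = 7400 + 800*10 + 80*7 + 800 + 80 = 16840

16840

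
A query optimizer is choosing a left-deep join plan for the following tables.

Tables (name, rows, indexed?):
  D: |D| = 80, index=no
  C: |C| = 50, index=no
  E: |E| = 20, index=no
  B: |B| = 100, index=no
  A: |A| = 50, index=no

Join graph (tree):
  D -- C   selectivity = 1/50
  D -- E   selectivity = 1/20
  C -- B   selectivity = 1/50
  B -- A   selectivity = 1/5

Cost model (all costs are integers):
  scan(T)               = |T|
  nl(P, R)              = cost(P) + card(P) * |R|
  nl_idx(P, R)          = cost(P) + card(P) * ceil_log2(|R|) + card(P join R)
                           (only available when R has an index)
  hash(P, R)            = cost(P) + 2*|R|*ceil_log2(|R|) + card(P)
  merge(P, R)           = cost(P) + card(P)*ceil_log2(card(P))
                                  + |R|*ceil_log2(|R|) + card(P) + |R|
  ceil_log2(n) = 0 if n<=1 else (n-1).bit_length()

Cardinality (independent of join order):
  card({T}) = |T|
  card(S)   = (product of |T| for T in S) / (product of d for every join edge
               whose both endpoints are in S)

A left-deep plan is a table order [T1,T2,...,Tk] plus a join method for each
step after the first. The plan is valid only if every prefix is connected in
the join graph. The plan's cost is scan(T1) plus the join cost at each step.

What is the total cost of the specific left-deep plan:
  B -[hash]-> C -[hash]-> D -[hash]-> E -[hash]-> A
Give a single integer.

3140

step 1: scan B: cost=100, card=100
step 2: join C via hash
    card(P join C) = 100*50/(50) = 100
    cost = 100 + 2*50*6 + 100 = 800
step 3: join D via hash
    card(P join D) = 100*80/(50) = 160
    cost = 800 + 2*80*7 + 100 = 2020
step 4: join E via hash
    card(P join E) = 160*20/(20) = 160
    cost = 2020 + 2*20*5 + 160 = 2380
step 5: join A via hash
    card(P join A) = 160*50/(5) = 1600
    cost = 2380 + 2*50*6 + 160 = 3140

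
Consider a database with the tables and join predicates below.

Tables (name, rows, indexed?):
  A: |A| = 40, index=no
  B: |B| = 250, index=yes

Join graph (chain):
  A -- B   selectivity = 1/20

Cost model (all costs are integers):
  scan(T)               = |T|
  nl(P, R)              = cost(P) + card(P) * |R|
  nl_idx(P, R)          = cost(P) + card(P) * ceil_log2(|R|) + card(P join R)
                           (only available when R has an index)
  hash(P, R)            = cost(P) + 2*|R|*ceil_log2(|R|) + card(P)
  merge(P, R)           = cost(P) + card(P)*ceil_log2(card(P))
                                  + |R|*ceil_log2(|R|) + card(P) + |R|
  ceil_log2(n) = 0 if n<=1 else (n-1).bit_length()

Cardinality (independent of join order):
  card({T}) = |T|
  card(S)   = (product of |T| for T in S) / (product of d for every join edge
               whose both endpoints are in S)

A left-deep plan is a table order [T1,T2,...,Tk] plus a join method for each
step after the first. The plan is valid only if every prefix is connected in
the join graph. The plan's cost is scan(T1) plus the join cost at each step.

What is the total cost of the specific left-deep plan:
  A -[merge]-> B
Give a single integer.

step 1: scan A: cost=40, card=40
step 2: join B via merge
    card(P join B) = 40*250/(20) = 500
    cost = 40 + 40*6 + 250*8 + 40 + 250 = 2570

2570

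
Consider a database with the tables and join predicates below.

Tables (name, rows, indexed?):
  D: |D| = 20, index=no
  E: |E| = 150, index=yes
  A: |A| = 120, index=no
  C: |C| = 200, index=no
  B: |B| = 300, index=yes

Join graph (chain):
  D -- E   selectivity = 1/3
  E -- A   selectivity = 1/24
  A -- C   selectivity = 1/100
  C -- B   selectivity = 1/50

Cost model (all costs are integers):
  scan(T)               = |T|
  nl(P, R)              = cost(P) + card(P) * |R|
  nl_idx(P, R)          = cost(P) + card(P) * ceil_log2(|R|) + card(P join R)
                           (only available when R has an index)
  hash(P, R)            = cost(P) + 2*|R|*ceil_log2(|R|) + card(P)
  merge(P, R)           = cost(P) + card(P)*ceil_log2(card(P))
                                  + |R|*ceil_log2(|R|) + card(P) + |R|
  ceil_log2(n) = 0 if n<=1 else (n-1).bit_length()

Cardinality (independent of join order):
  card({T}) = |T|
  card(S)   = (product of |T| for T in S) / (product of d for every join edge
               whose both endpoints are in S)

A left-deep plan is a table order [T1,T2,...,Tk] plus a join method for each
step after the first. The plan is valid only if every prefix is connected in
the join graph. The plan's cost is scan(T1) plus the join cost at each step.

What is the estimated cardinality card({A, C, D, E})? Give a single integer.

Tables in S: A(120), C(200), D(20), E(150)
Edges inside S: D-E(d=3), E-A(d=24), A-C(d=100)
numerator = 120 * 200 * 20 * 150 = 72000000
denominator = 3 * 24 * 100 = 7200
card(S) = 72000000 / 7200 = 10000

10000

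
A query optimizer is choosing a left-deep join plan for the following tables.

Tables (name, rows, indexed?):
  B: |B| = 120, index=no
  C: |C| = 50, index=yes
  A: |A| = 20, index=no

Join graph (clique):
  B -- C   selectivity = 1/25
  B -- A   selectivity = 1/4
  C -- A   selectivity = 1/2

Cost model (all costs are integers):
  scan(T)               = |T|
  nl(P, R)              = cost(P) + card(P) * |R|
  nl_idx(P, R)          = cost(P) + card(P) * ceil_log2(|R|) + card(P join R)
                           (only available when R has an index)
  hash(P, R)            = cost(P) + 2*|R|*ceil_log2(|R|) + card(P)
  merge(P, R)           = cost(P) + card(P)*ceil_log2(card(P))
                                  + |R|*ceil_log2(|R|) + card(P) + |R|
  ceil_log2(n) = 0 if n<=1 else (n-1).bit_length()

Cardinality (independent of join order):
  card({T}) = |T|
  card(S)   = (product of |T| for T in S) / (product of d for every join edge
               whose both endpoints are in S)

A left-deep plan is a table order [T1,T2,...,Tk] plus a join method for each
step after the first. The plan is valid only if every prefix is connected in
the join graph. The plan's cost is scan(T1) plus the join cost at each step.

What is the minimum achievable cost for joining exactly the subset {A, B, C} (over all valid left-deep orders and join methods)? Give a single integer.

Selinger DP over subsets of {A,B,C}:
  {B}: scan cost=120, card=120
  {C}: scan cost=50, card=50
  {A}: scan cost=20, card=20
  {BC}: card=240; try (C,hash)→840, (C,nl_idx)→1080, (B,merge)→1360, (C,merge)→1430, (B,hash)→1780, (B,nl)→6050 …(+1); best=840 via (C,hash)
  {AB}: card=600; try (A,hash)→440, (B,merge)→1100, (A,merge)→1200, (B,hash)→1720, (B,nl)→2420, (A,nl)→2520; best=440 via (A,hash)
  {AC}: card=500; try (A,hash)→300, (C,merge)→490, (A,merge)→520, (C,hash)→640, (C,nl_idx)→640, (C,nl)→1020 …(+1); best=300 via (A,hash)
  {ABC}: card=600; try (A,hash)→1280, (C,hash)→1640, (B,hash)→2480, (A,merge)→3120, (C,nl_idx)→4640, (A,nl)→5640 …(+4); best=1280 via (A,hash)

1280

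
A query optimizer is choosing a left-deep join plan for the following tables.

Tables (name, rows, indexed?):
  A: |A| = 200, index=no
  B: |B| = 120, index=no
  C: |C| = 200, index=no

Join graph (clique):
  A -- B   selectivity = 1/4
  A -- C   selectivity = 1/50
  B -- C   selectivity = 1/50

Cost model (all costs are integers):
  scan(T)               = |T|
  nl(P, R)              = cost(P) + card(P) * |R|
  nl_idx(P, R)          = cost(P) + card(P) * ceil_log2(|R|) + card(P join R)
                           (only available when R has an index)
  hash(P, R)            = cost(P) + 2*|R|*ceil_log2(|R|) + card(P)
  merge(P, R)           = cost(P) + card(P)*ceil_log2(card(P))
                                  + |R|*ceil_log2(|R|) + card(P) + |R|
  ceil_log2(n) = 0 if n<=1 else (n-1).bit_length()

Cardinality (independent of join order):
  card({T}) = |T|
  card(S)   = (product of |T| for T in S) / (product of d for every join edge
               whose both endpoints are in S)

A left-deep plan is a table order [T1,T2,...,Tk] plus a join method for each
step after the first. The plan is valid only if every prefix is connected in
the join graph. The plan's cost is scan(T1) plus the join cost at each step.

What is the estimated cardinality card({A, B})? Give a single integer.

Tables in S: A(200), B(120)
Edges inside S: A-B(d=4)
numerator = 200 * 120 = 24000
denominator = 4 = 4
card(S) = 24000 / 4 = 6000

6000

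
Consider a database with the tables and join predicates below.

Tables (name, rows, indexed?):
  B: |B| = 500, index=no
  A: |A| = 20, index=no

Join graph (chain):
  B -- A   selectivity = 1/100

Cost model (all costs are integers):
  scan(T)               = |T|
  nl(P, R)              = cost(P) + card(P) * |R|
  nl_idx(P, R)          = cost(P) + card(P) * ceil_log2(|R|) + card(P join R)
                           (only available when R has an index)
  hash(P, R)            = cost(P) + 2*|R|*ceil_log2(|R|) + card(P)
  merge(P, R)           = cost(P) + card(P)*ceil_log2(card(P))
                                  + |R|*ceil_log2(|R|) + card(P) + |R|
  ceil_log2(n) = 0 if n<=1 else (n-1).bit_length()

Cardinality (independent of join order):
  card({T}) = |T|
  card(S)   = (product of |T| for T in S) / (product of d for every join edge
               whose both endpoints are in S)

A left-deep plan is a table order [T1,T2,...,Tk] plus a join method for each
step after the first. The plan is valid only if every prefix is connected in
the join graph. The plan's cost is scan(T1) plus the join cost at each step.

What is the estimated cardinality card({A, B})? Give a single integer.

100

Tables in S: A(20), B(500)
Edges inside S: B-A(d=100)
numerator = 20 * 500 = 10000
denominator = 100 = 100
card(S) = 10000 / 100 = 100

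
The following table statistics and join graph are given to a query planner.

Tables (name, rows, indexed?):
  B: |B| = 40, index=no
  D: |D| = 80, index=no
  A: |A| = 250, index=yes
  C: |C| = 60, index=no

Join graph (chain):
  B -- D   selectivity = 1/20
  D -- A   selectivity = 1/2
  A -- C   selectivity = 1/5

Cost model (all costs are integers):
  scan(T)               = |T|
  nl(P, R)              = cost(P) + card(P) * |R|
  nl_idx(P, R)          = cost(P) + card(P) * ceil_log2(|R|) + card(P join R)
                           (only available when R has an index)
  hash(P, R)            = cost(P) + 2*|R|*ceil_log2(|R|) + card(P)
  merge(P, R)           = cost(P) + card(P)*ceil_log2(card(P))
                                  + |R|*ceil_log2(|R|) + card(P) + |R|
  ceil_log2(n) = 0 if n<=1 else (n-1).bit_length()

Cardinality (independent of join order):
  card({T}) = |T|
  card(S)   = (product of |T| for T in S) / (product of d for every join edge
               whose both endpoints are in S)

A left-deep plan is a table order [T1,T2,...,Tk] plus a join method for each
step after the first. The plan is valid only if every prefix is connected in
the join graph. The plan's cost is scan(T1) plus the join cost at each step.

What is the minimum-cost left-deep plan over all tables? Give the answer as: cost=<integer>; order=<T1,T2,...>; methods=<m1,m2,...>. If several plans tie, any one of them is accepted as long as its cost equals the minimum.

cost=25050; order=D,B,A,C; methods=hash,merge,hash

Selinger DP (subsets sized 1..n):
  {B}: scan cost=40, card=40
  {D}: scan cost=80, card=80
  {A}: scan cost=250, card=250
  {C}: scan cost=60, card=60
  {BD}: card=160; try (B,hash)→640, (D,merge)→960, (B,merge)→1000, (D,hash)→1200, (D,nl)→3240, (B,nl)→3280; best=640 via (B,hash)
  {AD}: card=10000; try (D,hash)→1620, (A,merge)→2970, (D,merge)→3140, (A,hash)→4160, (A,nl_idx)→10720, (A,nl)→20080 …(+1); best=1620 via (D,hash)
  {AC}: card=3000; try (C,hash)→1220, (A,merge)→2730, (C,merge)→2920, (A,nl_idx)→3540, (A,hash)→4120, (A,nl)→15060 …(+1); best=1220 via (C,hash)
  {ABD}: card=20000; try (A,merge)→4330, (A,hash)→4800, (B,hash)→12100, (A,nl_idx)→21920, (A,nl)→40640, (B,merge)→151900 …(+1); best=4330 via (A,merge)
  {ACD}: card=120000; try (D,hash)→5340, (C,hash)→12340, (D,merge)→40860, (C,merge)→152040, (D,nl)→241220, (C,nl)→601620; best=5340 via (D,hash)
  {ABCD}: card=240000; try (C,hash)→25050, (B,hash)→125820, (C,merge)→324750, (C,nl)→1204330, (B,merge)→2165620, (B,nl)→4805340; best=25050 via (C,hash)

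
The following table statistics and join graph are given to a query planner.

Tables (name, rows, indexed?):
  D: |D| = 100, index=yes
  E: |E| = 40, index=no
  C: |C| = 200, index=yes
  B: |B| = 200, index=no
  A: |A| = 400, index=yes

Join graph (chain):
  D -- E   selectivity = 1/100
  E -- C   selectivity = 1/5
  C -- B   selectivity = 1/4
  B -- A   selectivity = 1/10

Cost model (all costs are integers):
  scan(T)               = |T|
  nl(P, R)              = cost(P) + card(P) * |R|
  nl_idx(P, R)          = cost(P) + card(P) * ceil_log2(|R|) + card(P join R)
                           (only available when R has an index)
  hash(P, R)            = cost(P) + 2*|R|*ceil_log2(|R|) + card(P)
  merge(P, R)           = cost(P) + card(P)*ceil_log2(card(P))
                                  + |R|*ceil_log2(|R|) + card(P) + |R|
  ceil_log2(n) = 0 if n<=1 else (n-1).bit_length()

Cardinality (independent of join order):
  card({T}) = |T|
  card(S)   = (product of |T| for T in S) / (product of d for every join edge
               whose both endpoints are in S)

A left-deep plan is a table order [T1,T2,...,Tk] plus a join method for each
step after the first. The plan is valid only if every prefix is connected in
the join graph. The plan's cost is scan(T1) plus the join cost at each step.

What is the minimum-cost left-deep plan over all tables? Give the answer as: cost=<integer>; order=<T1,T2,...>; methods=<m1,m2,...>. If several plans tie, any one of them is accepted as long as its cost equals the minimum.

Selinger DP (subsets sized 1..n):
  {D}: scan cost=100, card=100
  {E}: scan cost=40, card=40
  {C}: scan cost=200, card=200
  {B}: scan cost=200, card=200
  {A}: scan cost=400, card=400
  {DE}: card=40; try (D,nl_idx)→360, (E,hash)→680, (D,merge)→1120, (E,merge)→1180, (D,hash)→1480, (D,nl)→4040 …(+1); best=360 via (D,nl_idx)
  {CE}: card=1600; try (E,hash)→880, (C,nl_idx)→1960, (C,merge)→2120, (E,merge)→2280, (C,hash)→3280, (C,nl)→8040 …(+1); best=880 via (E,hash)
  {BC}: card=10000; try (C,hash)→3600, (B,hash)→3600, (C,merge)→3800, (B,merge)→3800, (C,nl_idx)→11800, (C,nl)→40200 …(+1); best=3600 via (C,hash)
  {AB}: card=8000; try (B,hash)→4000, (A,merge)→6000, (B,merge)→6200, (A,hash)→7600, (A,nl_idx)→10000, (A,nl)→80200 …(+1); best=4000 via (B,hash)
  {CDE}: card=1600; try (C,nl_idx)→2280, (C,merge)→2440, (C,hash)→3600, (D,hash)→3880, (C,nl)→8360, (D,nl_idx)→13680 …(+2); best=2280 via (C,nl_idx)
  {BCE}: card=80000; try (B,hash)→5680, (E,hash)→14080, (B,merge)→21880, (E,merge)→153880, (B,nl)→320880, (E,nl)→403600; best=5680 via (B,hash)
  {ABC}: card=400000; try (C,hash)→15200, (A,hash)→20800, (C,merge)→117800, (A,merge)→157600, (C,nl_idx)→468000, (A,nl_idx)→493600 …(+2); best=15200 via (C,hash)
  {BCDE}: card=80000; try (B,hash)→7080, (B,merge)→23280, (D,hash)→87080, (B,nl)→322280, (D,nl_idx)→645680, (D,merge)→1446480 …(+1); best=7080 via (B,hash)
  {ABCE}: card=3200000; try (A,hash)→92880, (E,hash)→415680, (A,merge)→1449680, (A,nl_idx)→3925680, (E,merge)→8015480, (E,nl)→16015200 …(+1); best=92880 via (A,hash)
  {ABCDE}: card=3200000; try (A,hash)→94280, (A,merge)→1451080, (D,hash)→3294280, (A,nl_idx)→3927080, (D,nl_idx)→25692880, (A,nl)→32007080 …(+2); best=94280 via (A,hash)

cost=94280; order=E,D,C,B,A; methods=nl_idx,nl_idx,hash,hash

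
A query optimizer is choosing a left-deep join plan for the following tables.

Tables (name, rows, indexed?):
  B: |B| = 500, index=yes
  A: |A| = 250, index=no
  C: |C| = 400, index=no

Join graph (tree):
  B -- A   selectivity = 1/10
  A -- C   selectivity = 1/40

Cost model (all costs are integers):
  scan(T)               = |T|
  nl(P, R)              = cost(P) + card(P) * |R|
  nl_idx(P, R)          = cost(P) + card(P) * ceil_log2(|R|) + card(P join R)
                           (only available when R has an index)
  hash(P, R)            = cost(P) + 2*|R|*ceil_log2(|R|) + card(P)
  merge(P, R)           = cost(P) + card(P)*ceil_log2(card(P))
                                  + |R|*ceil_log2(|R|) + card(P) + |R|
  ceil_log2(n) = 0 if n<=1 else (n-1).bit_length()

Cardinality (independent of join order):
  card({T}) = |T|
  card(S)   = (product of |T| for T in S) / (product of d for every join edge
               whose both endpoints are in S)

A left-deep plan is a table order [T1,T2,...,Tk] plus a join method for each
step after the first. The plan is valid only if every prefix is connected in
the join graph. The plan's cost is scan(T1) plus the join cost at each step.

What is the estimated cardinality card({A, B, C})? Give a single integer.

Tables in S: A(250), B(500), C(400)
Edges inside S: B-A(d=10), A-C(d=40)
numerator = 250 * 500 * 400 = 50000000
denominator = 10 * 40 = 400
card(S) = 50000000 / 400 = 125000

125000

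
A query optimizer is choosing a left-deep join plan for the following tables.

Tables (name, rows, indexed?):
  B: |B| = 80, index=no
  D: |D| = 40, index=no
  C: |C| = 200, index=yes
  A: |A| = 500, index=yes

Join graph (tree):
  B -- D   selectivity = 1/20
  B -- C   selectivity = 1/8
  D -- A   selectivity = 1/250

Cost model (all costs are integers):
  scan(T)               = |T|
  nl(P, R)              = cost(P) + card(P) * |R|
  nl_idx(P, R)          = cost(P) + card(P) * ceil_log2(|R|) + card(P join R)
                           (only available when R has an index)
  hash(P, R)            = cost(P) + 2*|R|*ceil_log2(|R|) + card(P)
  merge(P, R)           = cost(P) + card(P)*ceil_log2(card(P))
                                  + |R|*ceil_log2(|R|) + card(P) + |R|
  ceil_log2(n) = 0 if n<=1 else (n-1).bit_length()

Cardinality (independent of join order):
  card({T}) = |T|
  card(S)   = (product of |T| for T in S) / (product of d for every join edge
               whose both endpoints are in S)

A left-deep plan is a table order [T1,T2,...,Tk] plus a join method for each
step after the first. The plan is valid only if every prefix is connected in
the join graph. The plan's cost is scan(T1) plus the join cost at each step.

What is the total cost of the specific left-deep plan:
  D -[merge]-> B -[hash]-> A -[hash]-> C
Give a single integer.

step 1: scan D: cost=40, card=40
step 2: join B via merge
    card(P join B) = 40*80/(20) = 160
    cost = 40 + 40*6 + 80*7 + 40 + 80 = 960
step 3: join A via hash
    card(P join A) = 160*500/(250) = 320
    cost = 960 + 2*500*9 + 160 = 10120
step 4: join C via hash
    card(P join C) = 320*200/(8) = 8000
    cost = 10120 + 2*200*8 + 320 = 13640

13640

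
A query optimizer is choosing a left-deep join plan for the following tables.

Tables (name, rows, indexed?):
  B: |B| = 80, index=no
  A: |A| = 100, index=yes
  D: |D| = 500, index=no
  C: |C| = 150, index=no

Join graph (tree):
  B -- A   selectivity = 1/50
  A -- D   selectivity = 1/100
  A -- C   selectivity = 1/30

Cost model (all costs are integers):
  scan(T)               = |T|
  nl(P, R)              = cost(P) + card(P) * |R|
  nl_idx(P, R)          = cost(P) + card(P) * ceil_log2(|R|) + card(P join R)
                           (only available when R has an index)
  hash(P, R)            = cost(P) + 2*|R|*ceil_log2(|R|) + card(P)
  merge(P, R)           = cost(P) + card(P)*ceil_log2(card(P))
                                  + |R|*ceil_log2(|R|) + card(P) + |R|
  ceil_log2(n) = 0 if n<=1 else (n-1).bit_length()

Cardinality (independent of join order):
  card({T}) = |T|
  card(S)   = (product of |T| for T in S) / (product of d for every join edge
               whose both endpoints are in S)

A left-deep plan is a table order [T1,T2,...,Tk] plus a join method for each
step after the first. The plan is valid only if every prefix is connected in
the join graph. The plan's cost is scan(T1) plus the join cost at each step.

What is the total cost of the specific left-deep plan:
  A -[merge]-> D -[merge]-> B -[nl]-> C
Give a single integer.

131540

step 1: scan A: cost=100, card=100
step 2: join D via merge
    card(P join D) = 100*500/(100) = 500
    cost = 100 + 100*7 + 500*9 + 100 + 500 = 5900
step 3: join B via merge
    card(P join B) = 500*80/(50) = 800
    cost = 5900 + 500*9 + 80*7 + 500 + 80 = 11540
step 4: join C via nl
    card(P join C) = 800*150/(30) = 4000
    cost = 11540 + 800*150 = 131540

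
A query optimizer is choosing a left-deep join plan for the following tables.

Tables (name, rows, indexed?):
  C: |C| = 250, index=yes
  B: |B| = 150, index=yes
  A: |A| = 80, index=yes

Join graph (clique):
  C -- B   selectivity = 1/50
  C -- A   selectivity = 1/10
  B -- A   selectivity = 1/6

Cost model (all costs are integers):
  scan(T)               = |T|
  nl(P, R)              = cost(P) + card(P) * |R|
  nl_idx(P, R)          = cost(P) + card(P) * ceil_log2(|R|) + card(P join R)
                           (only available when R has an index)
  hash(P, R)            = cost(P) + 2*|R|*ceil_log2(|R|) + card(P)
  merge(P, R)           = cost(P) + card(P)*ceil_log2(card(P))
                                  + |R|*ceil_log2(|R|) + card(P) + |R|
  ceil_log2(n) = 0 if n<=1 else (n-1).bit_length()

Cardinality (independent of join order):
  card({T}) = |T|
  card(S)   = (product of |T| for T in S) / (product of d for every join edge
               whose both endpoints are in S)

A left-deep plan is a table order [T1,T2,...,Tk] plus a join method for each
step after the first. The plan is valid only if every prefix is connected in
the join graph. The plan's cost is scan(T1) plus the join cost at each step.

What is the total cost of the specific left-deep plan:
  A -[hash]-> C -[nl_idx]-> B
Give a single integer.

21160

step 1: scan A: cost=80, card=80
step 2: join C via hash
    card(P join C) = 80*250/(10) = 2000
    cost = 80 + 2*250*8 + 80 = 4160
step 3: join B via nl_idx
    card(P join B) = 2000*150/(50*6) = 1000
    cost = 4160 + 2000*8 + 1000 = 21160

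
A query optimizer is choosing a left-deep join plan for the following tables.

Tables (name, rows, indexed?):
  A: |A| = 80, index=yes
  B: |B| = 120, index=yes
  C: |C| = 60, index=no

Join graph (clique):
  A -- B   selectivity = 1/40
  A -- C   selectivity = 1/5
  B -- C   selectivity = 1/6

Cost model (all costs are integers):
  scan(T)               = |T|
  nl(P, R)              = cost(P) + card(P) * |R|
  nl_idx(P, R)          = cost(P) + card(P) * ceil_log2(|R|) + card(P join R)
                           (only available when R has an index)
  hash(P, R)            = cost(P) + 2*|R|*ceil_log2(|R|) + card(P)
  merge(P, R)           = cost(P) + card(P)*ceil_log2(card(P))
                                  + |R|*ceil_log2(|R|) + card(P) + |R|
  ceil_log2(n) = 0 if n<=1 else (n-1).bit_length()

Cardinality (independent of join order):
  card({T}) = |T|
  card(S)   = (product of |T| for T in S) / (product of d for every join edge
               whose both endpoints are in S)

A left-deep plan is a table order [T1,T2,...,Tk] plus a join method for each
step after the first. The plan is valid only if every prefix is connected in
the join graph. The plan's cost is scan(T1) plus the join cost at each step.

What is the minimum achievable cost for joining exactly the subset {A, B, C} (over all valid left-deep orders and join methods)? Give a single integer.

Selinger DP over subsets of {A,B,C}:
  {A}: scan cost=80, card=80
  {B}: scan cost=120, card=120
  {C}: scan cost=60, card=60
  {AB}: card=240; try (B,nl_idx)→880, (A,nl_idx)→1200, (A,hash)→1360, (B,merge)→1680, (A,merge)→1720, (B,hash)→1840 …(+2); best=880 via (B,nl_idx)
  {AC}: card=960; try (C,hash)→880, (A,merge)→1120, (C,merge)→1140, (A,hash)→1240, (A,nl_idx)→1440, (A,nl)→4860 …(+1); best=880 via (C,hash)
  {BC}: card=1200; try (C,hash)→960, (B,merge)→1440, (C,merge)→1500, (B,nl_idx)→1680, (B,hash)→1800, (B,nl)→7260 …(+1); best=960 via (C,hash)
  {ABC}: card=480; try (C,hash)→1840, (A,hash)→3280, (C,merge)→3460, (B,hash)→3520, (B,nl_idx)→8080, (A,nl_idx)→9840 …(+5); best=1840 via (C,hash)

1840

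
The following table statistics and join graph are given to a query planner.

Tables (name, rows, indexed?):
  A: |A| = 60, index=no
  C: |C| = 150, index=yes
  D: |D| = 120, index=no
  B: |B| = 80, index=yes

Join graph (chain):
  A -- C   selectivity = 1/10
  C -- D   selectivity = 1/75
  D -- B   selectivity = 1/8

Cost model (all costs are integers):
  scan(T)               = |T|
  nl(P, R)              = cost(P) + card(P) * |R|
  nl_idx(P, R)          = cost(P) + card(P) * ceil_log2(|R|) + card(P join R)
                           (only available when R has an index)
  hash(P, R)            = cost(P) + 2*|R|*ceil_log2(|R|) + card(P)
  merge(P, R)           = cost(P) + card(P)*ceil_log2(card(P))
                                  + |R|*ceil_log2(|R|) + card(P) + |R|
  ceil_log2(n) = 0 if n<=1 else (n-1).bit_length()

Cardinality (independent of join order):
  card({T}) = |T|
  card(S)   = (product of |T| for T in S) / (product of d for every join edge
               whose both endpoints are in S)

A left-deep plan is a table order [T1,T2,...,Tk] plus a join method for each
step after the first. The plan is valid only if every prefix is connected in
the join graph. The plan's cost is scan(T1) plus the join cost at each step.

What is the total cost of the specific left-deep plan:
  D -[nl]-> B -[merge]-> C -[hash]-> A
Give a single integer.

28590

step 1: scan D: cost=120, card=120
step 2: join B via nl
    card(P join B) = 120*80/(8) = 1200
    cost = 120 + 120*80 = 9720
step 3: join C via merge
    card(P join C) = 1200*150/(75) = 2400
    cost = 9720 + 1200*11 + 150*8 + 1200 + 150 = 25470
step 4: join A via hash
    card(P join A) = 2400*60/(10) = 14400
    cost = 25470 + 2*60*6 + 2400 = 28590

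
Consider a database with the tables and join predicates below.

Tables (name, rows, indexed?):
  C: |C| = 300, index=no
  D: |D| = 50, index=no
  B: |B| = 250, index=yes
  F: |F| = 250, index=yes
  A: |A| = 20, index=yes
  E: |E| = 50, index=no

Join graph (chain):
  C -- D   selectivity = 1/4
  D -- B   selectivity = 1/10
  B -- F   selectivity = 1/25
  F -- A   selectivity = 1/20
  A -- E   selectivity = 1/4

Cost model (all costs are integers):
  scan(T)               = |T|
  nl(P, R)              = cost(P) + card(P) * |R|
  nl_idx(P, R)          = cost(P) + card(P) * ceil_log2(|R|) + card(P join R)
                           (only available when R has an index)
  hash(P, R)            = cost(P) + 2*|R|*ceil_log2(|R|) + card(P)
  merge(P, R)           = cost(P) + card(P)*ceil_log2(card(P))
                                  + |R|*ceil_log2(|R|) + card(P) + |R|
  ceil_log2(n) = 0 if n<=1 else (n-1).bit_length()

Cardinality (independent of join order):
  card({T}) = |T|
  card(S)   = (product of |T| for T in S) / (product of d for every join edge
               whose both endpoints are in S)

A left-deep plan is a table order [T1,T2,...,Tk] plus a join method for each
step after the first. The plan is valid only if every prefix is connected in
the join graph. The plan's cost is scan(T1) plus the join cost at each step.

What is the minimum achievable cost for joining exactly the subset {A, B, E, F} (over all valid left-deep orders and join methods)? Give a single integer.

7780

Selinger DP over subsets of {A,B,E,F}:
  {B}: scan cost=250, card=250
  {F}: scan cost=250, card=250
  {A}: scan cost=20, card=20
  {E}: scan cost=50, card=50
  {BF}: card=2500; try (F,hash)→4500, (B,hash)→4500, (F,merge)→4750, (F,nl_idx)→4750, (B,merge)→4750, (B,nl_idx)→4750 …(+2); best=4500 via (F,hash)
  {AF}: card=250; try (F,nl_idx)→430, (A,hash)→700, (A,nl_idx)→1750, (F,merge)→2390, (A,merge)→2620, (F,hash)→4040 …(+2); best=430 via (F,nl_idx)
  {AE}: card=250; try (A,hash)→300, (E,merge)→490, (A,merge)→520, (A,nl_idx)→550, (E,hash)→640, (E,nl)→1020 …(+1); best=300 via (A,hash)
  {ABF}: card=2500; try (B,hash)→4680, (B,merge)→4930, (B,nl_idx)→4930, (A,hash)→7200, (A,nl_idx)→19500, (A,merge)→37120 …(+2); best=4680 via (B,hash)
  {AEF}: card=3125; try (E,hash)→1280, (E,merge)→3030, (F,hash)→4550, (F,merge)→4800, (F,nl_idx)→5425, (E,nl)→12930 …(+1); best=1280 via (E,hash)
  {ABEF}: card=31250; try (E,hash)→7780, (B,hash)→8405, (E,merge)→37530, (B,merge)→44155, (B,nl_idx)→57530, (E,nl)→129680 …(+1); best=7780 via (E,hash)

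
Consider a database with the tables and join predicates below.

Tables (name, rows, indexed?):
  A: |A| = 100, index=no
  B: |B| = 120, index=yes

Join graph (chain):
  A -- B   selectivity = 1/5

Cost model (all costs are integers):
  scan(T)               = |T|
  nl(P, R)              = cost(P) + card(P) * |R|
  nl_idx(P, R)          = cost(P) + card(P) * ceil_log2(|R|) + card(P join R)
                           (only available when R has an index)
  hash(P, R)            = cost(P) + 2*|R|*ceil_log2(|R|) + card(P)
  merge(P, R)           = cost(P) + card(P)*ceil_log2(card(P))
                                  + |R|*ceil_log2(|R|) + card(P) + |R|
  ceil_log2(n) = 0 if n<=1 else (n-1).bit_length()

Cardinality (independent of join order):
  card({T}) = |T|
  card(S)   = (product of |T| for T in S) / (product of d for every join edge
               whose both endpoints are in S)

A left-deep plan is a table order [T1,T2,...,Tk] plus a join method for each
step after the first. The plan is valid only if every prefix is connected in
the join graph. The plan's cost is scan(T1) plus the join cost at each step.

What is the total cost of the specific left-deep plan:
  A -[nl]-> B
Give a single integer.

step 1: scan A: cost=100, card=100
step 2: join B via nl
    card(P join B) = 100*120/(5) = 2400
    cost = 100 + 100*120 = 12100

12100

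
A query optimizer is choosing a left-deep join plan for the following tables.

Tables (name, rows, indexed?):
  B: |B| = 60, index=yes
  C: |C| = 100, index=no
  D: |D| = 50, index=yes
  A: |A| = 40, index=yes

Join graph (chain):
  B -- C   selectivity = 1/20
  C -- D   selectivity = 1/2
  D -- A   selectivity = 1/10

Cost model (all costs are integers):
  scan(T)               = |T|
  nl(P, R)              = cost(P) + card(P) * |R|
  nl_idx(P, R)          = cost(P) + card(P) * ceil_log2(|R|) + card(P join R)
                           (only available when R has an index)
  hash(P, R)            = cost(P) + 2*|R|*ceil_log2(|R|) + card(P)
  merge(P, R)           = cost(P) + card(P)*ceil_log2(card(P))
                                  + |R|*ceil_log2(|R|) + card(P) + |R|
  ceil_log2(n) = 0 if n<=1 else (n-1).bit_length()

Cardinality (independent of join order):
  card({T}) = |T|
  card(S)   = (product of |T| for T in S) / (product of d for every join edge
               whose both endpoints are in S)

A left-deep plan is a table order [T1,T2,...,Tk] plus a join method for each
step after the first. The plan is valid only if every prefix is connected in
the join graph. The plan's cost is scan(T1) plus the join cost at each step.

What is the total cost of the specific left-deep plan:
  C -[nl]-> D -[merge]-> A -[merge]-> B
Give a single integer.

step 1: scan C: cost=100, card=100
step 2: join D via nl
    card(P join D) = 100*50/(2) = 2500
    cost = 100 + 100*50 = 5100
step 3: join A via merge
    card(P join A) = 2500*40/(10) = 10000
    cost = 5100 + 2500*12 + 40*6 + 2500 + 40 = 37880
step 4: join B via merge
    card(P join B) = 10000*60/(20) = 30000
    cost = 37880 + 10000*14 + 60*6 + 10000 + 60 = 188300

188300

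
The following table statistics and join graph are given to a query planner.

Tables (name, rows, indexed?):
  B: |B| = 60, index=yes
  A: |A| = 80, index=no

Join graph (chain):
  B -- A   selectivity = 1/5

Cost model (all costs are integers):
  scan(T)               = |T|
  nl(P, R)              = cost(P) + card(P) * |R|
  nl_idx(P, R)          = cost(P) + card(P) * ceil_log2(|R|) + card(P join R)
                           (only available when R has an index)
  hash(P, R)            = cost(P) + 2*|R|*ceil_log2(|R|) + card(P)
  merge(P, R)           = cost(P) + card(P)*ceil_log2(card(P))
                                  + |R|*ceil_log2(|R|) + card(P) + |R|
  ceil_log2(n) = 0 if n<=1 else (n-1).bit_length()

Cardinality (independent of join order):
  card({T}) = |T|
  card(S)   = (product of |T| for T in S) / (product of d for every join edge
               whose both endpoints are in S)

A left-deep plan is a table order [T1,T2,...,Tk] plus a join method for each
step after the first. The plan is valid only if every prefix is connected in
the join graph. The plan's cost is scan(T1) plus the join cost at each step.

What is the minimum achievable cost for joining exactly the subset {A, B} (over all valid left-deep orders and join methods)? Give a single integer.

880

Selinger DP over subsets of {A,B}:
  {B}: scan cost=60, card=60
  {A}: scan cost=80, card=80
  {AB}: card=960; try (B,hash)→880, (A,merge)→1120, (B,merge)→1140, (A,hash)→1240, (B,nl_idx)→1520, (A,nl)→4860 …(+1); best=880 via (B,hash)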